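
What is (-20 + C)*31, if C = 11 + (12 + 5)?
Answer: 248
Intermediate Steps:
C = 28 (C = 11 + 17 = 28)
(-20 + C)*31 = (-20 + 28)*31 = 8*31 = 248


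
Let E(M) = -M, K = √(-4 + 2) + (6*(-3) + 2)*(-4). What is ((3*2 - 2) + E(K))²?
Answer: (60 + I*√2)² ≈ 3598.0 + 169.71*I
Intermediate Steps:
K = 64 + I*√2 (K = √(-2) + (-18 + 2)*(-4) = I*√2 - 16*(-4) = I*√2 + 64 = 64 + I*√2 ≈ 64.0 + 1.4142*I)
((3*2 - 2) + E(K))² = ((3*2 - 2) - (64 + I*√2))² = ((6 - 2) + (-64 - I*√2))² = (4 + (-64 - I*√2))² = (-60 - I*√2)²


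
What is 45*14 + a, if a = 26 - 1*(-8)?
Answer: 664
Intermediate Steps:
a = 34 (a = 26 + 8 = 34)
45*14 + a = 45*14 + 34 = 630 + 34 = 664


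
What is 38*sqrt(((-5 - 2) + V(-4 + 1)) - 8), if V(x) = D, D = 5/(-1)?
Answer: 76*I*sqrt(5) ≈ 169.94*I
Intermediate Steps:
D = -5 (D = 5*(-1) = -5)
V(x) = -5
38*sqrt(((-5 - 2) + V(-4 + 1)) - 8) = 38*sqrt(((-5 - 2) - 5) - 8) = 38*sqrt((-7 - 5) - 8) = 38*sqrt(-12 - 8) = 38*sqrt(-20) = 38*(2*I*sqrt(5)) = 76*I*sqrt(5)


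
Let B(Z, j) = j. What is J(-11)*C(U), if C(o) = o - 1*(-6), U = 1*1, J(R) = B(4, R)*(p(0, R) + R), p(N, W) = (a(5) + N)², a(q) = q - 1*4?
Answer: 770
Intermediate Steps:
a(q) = -4 + q (a(q) = q - 4 = -4 + q)
p(N, W) = (1 + N)² (p(N, W) = ((-4 + 5) + N)² = (1 + N)²)
J(R) = R*(1 + R) (J(R) = R*((1 + 0)² + R) = R*(1² + R) = R*(1 + R))
U = 1
C(o) = 6 + o (C(o) = o + 6 = 6 + o)
J(-11)*C(U) = (-11*(1 - 11))*(6 + 1) = -11*(-10)*7 = 110*7 = 770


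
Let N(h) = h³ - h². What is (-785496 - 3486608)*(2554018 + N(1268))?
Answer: -8713669660442704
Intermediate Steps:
(-785496 - 3486608)*(2554018 + N(1268)) = (-785496 - 3486608)*(2554018 + 1268²*(-1 + 1268)) = -4272104*(2554018 + 1607824*1267) = -4272104*(2554018 + 2037113008) = -4272104*2039667026 = -8713669660442704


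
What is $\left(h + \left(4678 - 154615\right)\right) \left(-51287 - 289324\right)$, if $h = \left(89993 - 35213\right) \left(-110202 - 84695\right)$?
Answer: $3636569990221767$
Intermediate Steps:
$h = -10676457660$ ($h = 54780 \left(-194897\right) = -10676457660$)
$\left(h + \left(4678 - 154615\right)\right) \left(-51287 - 289324\right) = \left(-10676457660 + \left(4678 - 154615\right)\right) \left(-51287 - 289324\right) = \left(-10676457660 + \left(4678 - 154615\right)\right) \left(-340611\right) = \left(-10676457660 - 149937\right) \left(-340611\right) = \left(-10676607597\right) \left(-340611\right) = 3636569990221767$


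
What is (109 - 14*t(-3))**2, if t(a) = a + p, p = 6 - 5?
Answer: 18769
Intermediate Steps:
p = 1
t(a) = 1 + a (t(a) = a + 1 = 1 + a)
(109 - 14*t(-3))**2 = (109 - 14*(1 - 3))**2 = (109 - 14*(-2))**2 = (109 + 28)**2 = 137**2 = 18769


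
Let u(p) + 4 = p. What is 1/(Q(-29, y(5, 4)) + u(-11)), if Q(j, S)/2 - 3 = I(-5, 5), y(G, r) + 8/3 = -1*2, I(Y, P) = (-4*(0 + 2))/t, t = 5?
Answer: -5/61 ≈ -0.081967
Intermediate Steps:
u(p) = -4 + p
I(Y, P) = -8/5 (I(Y, P) = -4*(0 + 2)/5 = -4*2*(⅕) = -8*⅕ = -8/5)
y(G, r) = -14/3 (y(G, r) = -8/3 - 1*2 = -8/3 - 2 = -14/3)
Q(j, S) = 14/5 (Q(j, S) = 6 + 2*(-8/5) = 6 - 16/5 = 14/5)
1/(Q(-29, y(5, 4)) + u(-11)) = 1/(14/5 + (-4 - 11)) = 1/(14/5 - 15) = 1/(-61/5) = -5/61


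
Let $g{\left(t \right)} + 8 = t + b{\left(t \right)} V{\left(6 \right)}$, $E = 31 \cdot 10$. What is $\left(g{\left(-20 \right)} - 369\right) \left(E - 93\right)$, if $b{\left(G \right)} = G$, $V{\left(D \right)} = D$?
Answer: $-112189$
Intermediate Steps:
$E = 310$
$g{\left(t \right)} = -8 + 7 t$ ($g{\left(t \right)} = -8 + \left(t + t 6\right) = -8 + \left(t + 6 t\right) = -8 + 7 t$)
$\left(g{\left(-20 \right)} - 369\right) \left(E - 93\right) = \left(\left(-8 + 7 \left(-20\right)\right) - 369\right) \left(310 - 93\right) = \left(\left(-8 - 140\right) - 369\right) 217 = \left(-148 - 369\right) 217 = \left(-517\right) 217 = -112189$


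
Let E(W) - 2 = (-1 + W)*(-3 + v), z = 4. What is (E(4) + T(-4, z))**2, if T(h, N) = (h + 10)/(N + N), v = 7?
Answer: 3481/16 ≈ 217.56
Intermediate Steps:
E(W) = -2 + 4*W (E(W) = 2 + (-1 + W)*(-3 + 7) = 2 + (-1 + W)*4 = 2 + (-4 + 4*W) = -2 + 4*W)
T(h, N) = (10 + h)/(2*N) (T(h, N) = (10 + h)/((2*N)) = (10 + h)*(1/(2*N)) = (10 + h)/(2*N))
(E(4) + T(-4, z))**2 = ((-2 + 4*4) + (1/2)*(10 - 4)/4)**2 = ((-2 + 16) + (1/2)*(1/4)*6)**2 = (14 + 3/4)**2 = (59/4)**2 = 3481/16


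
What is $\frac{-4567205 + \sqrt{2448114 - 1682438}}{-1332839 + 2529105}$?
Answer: $- \frac{4567205}{1196266} + \frac{\sqrt{191419}}{598133} \approx -3.8172$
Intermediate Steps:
$\frac{-4567205 + \sqrt{2448114 - 1682438}}{-1332839 + 2529105} = \frac{-4567205 + \sqrt{2448114 - 1682438}}{1196266} = \left(-4567205 + \sqrt{2448114 - 1682438}\right) \frac{1}{1196266} = \left(-4567205 + \sqrt{765676}\right) \frac{1}{1196266} = \left(-4567205 + 2 \sqrt{191419}\right) \frac{1}{1196266} = - \frac{4567205}{1196266} + \frac{\sqrt{191419}}{598133}$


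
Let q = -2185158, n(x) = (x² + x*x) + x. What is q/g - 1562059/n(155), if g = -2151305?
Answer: -21000837391/669055855 ≈ -31.389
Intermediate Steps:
n(x) = x + 2*x² (n(x) = (x² + x²) + x = 2*x² + x = x + 2*x²)
q/g - 1562059/n(155) = -2185158/(-2151305) - 1562059*1/(155*(1 + 2*155)) = -2185158*(-1/2151305) - 1562059*1/(155*(1 + 310)) = 2185158/2151305 - 1562059/(155*311) = 2185158/2151305 - 1562059/48205 = 2185158/2151305 - 1562059*1/48205 = 2185158/2151305 - 50389/1555 = -21000837391/669055855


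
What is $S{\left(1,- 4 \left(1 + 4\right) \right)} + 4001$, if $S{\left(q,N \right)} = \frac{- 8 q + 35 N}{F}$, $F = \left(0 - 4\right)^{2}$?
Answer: $\frac{15827}{4} \approx 3956.8$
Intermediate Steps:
$F = 16$ ($F = \left(-4\right)^{2} = 16$)
$S{\left(q,N \right)} = - \frac{q}{2} + \frac{35 N}{16}$ ($S{\left(q,N \right)} = \frac{- 8 q + 35 N}{16} = \left(- 8 q + 35 N\right) \frac{1}{16} = - \frac{q}{2} + \frac{35 N}{16}$)
$S{\left(1,- 4 \left(1 + 4\right) \right)} + 4001 = \left(\left(- \frac{1}{2}\right) 1 + \frac{35 \left(- 4 \left(1 + 4\right)\right)}{16}\right) + 4001 = \left(- \frac{1}{2} + \frac{35 \left(\left(-4\right) 5\right)}{16}\right) + 4001 = \left(- \frac{1}{2} + \frac{35}{16} \left(-20\right)\right) + 4001 = \left(- \frac{1}{2} - \frac{175}{4}\right) + 4001 = - \frac{177}{4} + 4001 = \frac{15827}{4}$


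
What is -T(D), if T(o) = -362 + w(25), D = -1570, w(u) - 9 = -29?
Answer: 382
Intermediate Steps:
w(u) = -20 (w(u) = 9 - 29 = -20)
T(o) = -382 (T(o) = -362 - 20 = -382)
-T(D) = -1*(-382) = 382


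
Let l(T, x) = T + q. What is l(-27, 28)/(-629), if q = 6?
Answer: 21/629 ≈ 0.033386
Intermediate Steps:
l(T, x) = 6 + T (l(T, x) = T + 6 = 6 + T)
l(-27, 28)/(-629) = (6 - 27)/(-629) = -21*(-1/629) = 21/629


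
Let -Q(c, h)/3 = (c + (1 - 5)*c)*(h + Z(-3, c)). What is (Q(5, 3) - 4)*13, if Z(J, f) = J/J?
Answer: 2288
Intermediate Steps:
Z(J, f) = 1
Q(c, h) = 9*c*(1 + h) (Q(c, h) = -3*(c + (1 - 5)*c)*(h + 1) = -3*(c - 4*c)*(1 + h) = -3*(-3*c)*(1 + h) = -(-9)*c*(1 + h) = 9*c*(1 + h))
(Q(5, 3) - 4)*13 = (9*5*(1 + 3) - 4)*13 = (9*5*4 - 4)*13 = (180 - 4)*13 = 176*13 = 2288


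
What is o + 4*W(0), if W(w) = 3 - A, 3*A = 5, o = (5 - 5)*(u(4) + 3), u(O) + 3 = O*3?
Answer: 16/3 ≈ 5.3333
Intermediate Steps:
u(O) = -3 + 3*O (u(O) = -3 + O*3 = -3 + 3*O)
o = 0 (o = (5 - 5)*((-3 + 3*4) + 3) = 0*((-3 + 12) + 3) = 0*(9 + 3) = 0*12 = 0)
A = 5/3 (A = (⅓)*5 = 5/3 ≈ 1.6667)
W(w) = 4/3 (W(w) = 3 - 1*5/3 = 3 - 5/3 = 4/3)
o + 4*W(0) = 0 + 4*(4/3) = 0 + 16/3 = 16/3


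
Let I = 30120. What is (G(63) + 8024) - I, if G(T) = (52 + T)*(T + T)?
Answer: -7606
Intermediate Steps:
G(T) = 2*T*(52 + T) (G(T) = (52 + T)*(2*T) = 2*T*(52 + T))
(G(63) + 8024) - I = (2*63*(52 + 63) + 8024) - 1*30120 = (2*63*115 + 8024) - 30120 = (14490 + 8024) - 30120 = 22514 - 30120 = -7606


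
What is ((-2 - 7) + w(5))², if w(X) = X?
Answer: 16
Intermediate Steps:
((-2 - 7) + w(5))² = ((-2 - 7) + 5)² = (-9 + 5)² = (-4)² = 16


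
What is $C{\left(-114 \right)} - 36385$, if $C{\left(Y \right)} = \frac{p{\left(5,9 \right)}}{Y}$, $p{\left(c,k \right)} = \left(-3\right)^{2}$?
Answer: $- \frac{1382633}{38} \approx -36385.0$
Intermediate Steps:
$p{\left(c,k \right)} = 9$
$C{\left(Y \right)} = \frac{9}{Y}$
$C{\left(-114 \right)} - 36385 = \frac{9}{-114} - 36385 = 9 \left(- \frac{1}{114}\right) - 36385 = - \frac{3}{38} - 36385 = - \frac{1382633}{38}$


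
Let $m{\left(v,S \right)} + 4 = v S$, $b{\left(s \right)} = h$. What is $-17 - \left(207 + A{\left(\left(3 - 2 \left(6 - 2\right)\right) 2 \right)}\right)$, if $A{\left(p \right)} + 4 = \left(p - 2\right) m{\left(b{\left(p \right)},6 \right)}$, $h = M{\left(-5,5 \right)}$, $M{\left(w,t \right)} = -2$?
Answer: $-412$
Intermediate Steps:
$h = -2$
$b{\left(s \right)} = -2$
$m{\left(v,S \right)} = -4 + S v$ ($m{\left(v,S \right)} = -4 + v S = -4 + S v$)
$A{\left(p \right)} = 28 - 16 p$ ($A{\left(p \right)} = -4 + \left(p - 2\right) \left(-4 + 6 \left(-2\right)\right) = -4 + \left(-2 + p\right) \left(-4 - 12\right) = -4 + \left(-2 + p\right) \left(-16\right) = -4 - \left(-32 + 16 p\right) = 28 - 16 p$)
$-17 - \left(207 + A{\left(\left(3 - 2 \left(6 - 2\right)\right) 2 \right)}\right) = -17 - \left(235 - 16 \left(3 - 2 \left(6 - 2\right)\right) 2\right) = -17 - \left(235 - 16 \left(3 - 8\right) 2\right) = -17 - \left(235 - \left(-80\right) 2\right) = -17 - \left(235 + 160\right) = -17 - 395 = -412$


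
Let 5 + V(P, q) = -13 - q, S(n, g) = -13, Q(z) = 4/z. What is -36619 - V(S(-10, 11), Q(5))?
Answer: -183001/5 ≈ -36600.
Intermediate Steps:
V(P, q) = -18 - q (V(P, q) = -5 + (-13 - q) = -18 - q)
-36619 - V(S(-10, 11), Q(5)) = -36619 - (-18 - 4/5) = -36619 - (-18 - 1*⅘) = -36619 - (-18 - ⅘) = -36619 - 1*(-94/5) = -36619 + 94/5 = -183001/5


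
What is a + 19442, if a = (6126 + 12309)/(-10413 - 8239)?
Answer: 362613749/18652 ≈ 19441.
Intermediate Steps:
a = -18435/18652 (a = 18435/(-18652) = 18435*(-1/18652) = -18435/18652 ≈ -0.98837)
a + 19442 = -18435/18652 + 19442 = 362613749/18652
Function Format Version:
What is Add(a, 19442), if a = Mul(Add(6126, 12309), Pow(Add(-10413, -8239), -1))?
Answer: Rational(362613749, 18652) ≈ 19441.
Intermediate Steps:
a = Rational(-18435, 18652) (a = Mul(18435, Pow(-18652, -1)) = Mul(18435, Rational(-1, 18652)) = Rational(-18435, 18652) ≈ -0.98837)
Add(a, 19442) = Add(Rational(-18435, 18652), 19442) = Rational(362613749, 18652)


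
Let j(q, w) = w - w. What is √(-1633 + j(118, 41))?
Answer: I*√1633 ≈ 40.41*I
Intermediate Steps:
j(q, w) = 0
√(-1633 + j(118, 41)) = √(-1633 + 0) = √(-1633) = I*√1633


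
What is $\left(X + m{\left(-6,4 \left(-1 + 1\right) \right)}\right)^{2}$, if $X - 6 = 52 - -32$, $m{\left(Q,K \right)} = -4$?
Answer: $7396$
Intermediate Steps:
$X = 90$ ($X = 6 + \left(52 - -32\right) = 6 + \left(52 + 32\right) = 6 + 84 = 90$)
$\left(X + m{\left(-6,4 \left(-1 + 1\right) \right)}\right)^{2} = \left(90 - 4\right)^{2} = 86^{2} = 7396$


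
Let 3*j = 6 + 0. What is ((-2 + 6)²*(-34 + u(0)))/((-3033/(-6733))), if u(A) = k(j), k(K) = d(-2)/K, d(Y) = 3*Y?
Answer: -3985936/3033 ≈ -1314.2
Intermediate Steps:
j = 2 (j = (6 + 0)/3 = (⅓)*6 = 2)
k(K) = -6/K (k(K) = (3*(-2))/K = -6/K)
u(A) = -3 (u(A) = -6/2 = -6*½ = -3)
((-2 + 6)²*(-34 + u(0)))/((-3033/(-6733))) = ((-2 + 6)²*(-34 - 3))/((-3033/(-6733))) = (4²*(-37))/((-3033*(-1/6733))) = (16*(-37))/(3033/6733) = -592*6733/3033 = -3985936/3033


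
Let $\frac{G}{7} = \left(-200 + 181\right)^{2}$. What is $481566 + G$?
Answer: $484093$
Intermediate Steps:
$G = 2527$ ($G = 7 \left(-200 + 181\right)^{2} = 7 \left(-19\right)^{2} = 7 \cdot 361 = 2527$)
$481566 + G = 481566 + 2527 = 484093$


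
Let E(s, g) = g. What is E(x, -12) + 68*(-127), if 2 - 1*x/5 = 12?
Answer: -8648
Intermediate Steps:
x = -50 (x = 10 - 5*12 = 10 - 60 = -50)
E(x, -12) + 68*(-127) = -12 + 68*(-127) = -12 - 8636 = -8648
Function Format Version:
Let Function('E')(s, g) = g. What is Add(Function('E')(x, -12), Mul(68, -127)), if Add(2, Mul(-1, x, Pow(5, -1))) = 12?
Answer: -8648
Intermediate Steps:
x = -50 (x = Add(10, Mul(-5, 12)) = Add(10, -60) = -50)
Add(Function('E')(x, -12), Mul(68, -127)) = Add(-12, Mul(68, -127)) = Add(-12, -8636) = -8648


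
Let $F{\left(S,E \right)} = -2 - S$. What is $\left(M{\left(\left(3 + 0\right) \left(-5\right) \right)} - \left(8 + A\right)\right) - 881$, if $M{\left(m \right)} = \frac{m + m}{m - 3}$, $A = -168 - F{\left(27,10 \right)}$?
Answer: $- \frac{2245}{3} \approx -748.33$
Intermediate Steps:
$A = -139$ ($A = -168 - \left(-2 - 27\right) = -168 - -29 = -168 + 29 = -139$)
$M{\left(m \right)} = \frac{2 m}{-3 + m}$
$\left(M{\left(\left(3 + 0\right) \left(-5\right) \right)} - \left(8 + A\right)\right) - 881 = \left(\frac{2 \left(3 + 0\right) \left(-5\right)}{-3 + \left(3 + 0\right) \left(-5\right)} - -131\right) - 881 = \left(\frac{2 \cdot 3 \left(-5\right)}{-3 + 3 \left(-5\right)} + \left(-8 + 139\right)\right) - 881 = \left(2 \left(-15\right) \frac{1}{-3 - 15} + 131\right) - 881 = \left(2 \left(-15\right) \frac{1}{-18} + 131\right) - 881 = \left(2 \left(-15\right) \left(- \frac{1}{18}\right) + 131\right) - 881 = \left(\frac{5}{3} + 131\right) - 881 = \frac{398}{3} - 881 = - \frac{2245}{3}$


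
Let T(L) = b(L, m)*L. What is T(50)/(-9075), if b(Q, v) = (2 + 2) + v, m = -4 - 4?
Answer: 8/363 ≈ 0.022039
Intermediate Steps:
m = -8
b(Q, v) = 4 + v
T(L) = -4*L (T(L) = (4 - 8)*L = -4*L)
T(50)/(-9075) = -4*50/(-9075) = -200*(-1/9075) = 8/363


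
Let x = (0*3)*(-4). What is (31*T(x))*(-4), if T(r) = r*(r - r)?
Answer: 0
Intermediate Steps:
x = 0 (x = 0*(-4) = 0)
T(r) = 0 (T(r) = r*0 = 0)
(31*T(x))*(-4) = (31*0)*(-4) = 0*(-4) = 0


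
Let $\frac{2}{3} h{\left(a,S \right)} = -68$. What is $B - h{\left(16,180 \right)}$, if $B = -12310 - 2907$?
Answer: $-15115$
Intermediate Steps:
$h{\left(a,S \right)} = -102$ ($h{\left(a,S \right)} = \frac{3}{2} \left(-68\right) = -102$)
$B = -15217$
$B - h{\left(16,180 \right)} = -15217 - -102 = -15217 + 102 = -15115$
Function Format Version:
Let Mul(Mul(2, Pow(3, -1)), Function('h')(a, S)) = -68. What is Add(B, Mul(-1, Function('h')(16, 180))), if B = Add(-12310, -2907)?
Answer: -15115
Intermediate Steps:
Function('h')(a, S) = -102 (Function('h')(a, S) = Mul(Rational(3, 2), -68) = -102)
B = -15217
Add(B, Mul(-1, Function('h')(16, 180))) = Add(-15217, Mul(-1, -102)) = Add(-15217, 102) = -15115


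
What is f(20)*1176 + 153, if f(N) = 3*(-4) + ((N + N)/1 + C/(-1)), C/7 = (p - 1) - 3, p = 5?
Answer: 24849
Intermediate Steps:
C = 7 (C = 7*((5 - 1) - 3) = 7*(4 - 3) = 7*1 = 7)
f(N) = -19 + 2*N (f(N) = 3*(-4) + ((N + N)/1 + 7/(-1)) = -12 + ((2*N)*1 + 7*(-1)) = -12 + (2*N - 7) = -12 + (-7 + 2*N) = -19 + 2*N)
f(20)*1176 + 153 = (-19 + 2*20)*1176 + 153 = (-19 + 40)*1176 + 153 = 21*1176 + 153 = 24696 + 153 = 24849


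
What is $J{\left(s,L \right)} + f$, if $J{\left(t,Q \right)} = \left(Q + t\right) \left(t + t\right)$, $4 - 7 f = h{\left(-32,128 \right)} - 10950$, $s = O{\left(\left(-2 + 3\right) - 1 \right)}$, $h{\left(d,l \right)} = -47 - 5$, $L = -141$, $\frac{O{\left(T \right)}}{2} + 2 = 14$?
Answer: $- \frac{28306}{7} \approx -4043.7$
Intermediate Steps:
$O{\left(T \right)} = 24$ ($O{\left(T \right)} = -4 + 2 \cdot 14 = -4 + 28 = 24$)
$h{\left(d,l \right)} = -52$
$s = 24$
$f = \frac{11006}{7}$ ($f = \frac{4}{7} - \frac{-52 - 10950}{7} = \frac{4}{7} - - \frac{11002}{7} = \frac{4}{7} + \frac{11002}{7} = \frac{11006}{7} \approx 1572.3$)
$J{\left(t,Q \right)} = 2 t \left(Q + t\right)$ ($J{\left(t,Q \right)} = \left(Q + t\right) 2 t = 2 t \left(Q + t\right)$)
$J{\left(s,L \right)} + f = 2 \cdot 24 \left(-141 + 24\right) + \frac{11006}{7} = 2 \cdot 24 \left(-117\right) + \frac{11006}{7} = -5616 + \frac{11006}{7} = - \frac{28306}{7}$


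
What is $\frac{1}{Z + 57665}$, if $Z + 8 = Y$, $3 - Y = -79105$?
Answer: $\frac{1}{136765} \approx 7.3118 \cdot 10^{-6}$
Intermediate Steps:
$Y = 79108$ ($Y = 3 - -79105 = 3 + 79105 = 79108$)
$Z = 79100$ ($Z = -8 + 79108 = 79100$)
$\frac{1}{Z + 57665} = \frac{1}{79100 + 57665} = \frac{1}{136765}$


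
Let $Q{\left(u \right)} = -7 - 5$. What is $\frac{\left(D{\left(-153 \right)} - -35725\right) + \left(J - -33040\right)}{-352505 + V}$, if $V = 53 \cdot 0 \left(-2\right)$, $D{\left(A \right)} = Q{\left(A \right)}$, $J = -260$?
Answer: $- \frac{68493}{352505} \approx -0.1943$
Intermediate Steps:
$Q{\left(u \right)} = -12$
$D{\left(A \right)} = -12$
$V = 0$ ($V = 0 \left(-2\right) = 0$)
$\frac{\left(D{\left(-153 \right)} - -35725\right) + \left(J - -33040\right)}{-352505 + V} = \frac{\left(-12 - -35725\right) - -32780}{-352505 + 0} = \frac{\left(-12 + 35725\right) + \left(-260 + 33040\right)}{-352505} = \left(35713 + 32780\right) \left(- \frac{1}{352505}\right) = 68493 \left(- \frac{1}{352505}\right) = - \frac{68493}{352505}$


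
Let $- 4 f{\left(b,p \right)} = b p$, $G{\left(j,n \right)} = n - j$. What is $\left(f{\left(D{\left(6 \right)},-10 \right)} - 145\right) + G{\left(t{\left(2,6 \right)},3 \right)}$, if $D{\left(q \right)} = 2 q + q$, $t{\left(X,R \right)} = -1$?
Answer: $-96$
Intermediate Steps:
$D{\left(q \right)} = 3 q$
$f{\left(b,p \right)} = - \frac{b p}{4}$
$\left(f{\left(D{\left(6 \right)},-10 \right)} - 145\right) + G{\left(t{\left(2,6 \right)},3 \right)} = \left(\left(- \frac{1}{4}\right) 3 \cdot 6 \left(-10\right) - 145\right) + \left(3 - -1\right) = \left(\left(- \frac{1}{4}\right) 18 \left(-10\right) - 145\right) + \left(3 + 1\right) = \left(45 - 145\right) + 4 = -100 + 4 = -96$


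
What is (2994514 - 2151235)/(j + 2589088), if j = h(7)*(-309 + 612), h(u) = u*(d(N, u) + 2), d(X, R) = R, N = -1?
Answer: 843279/2608177 ≈ 0.32332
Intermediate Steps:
h(u) = u*(2 + u) (h(u) = u*(u + 2) = u*(2 + u))
j = 19089 (j = (7*(2 + 7))*(-309 + 612) = (7*9)*303 = 63*303 = 19089)
(2994514 - 2151235)/(j + 2589088) = (2994514 - 2151235)/(19089 + 2589088) = 843279/2608177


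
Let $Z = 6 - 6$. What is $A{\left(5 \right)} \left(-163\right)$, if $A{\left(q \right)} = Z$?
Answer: $0$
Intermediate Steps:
$Z = 0$ ($Z = 6 - 6 = 0$)
$A{\left(q \right)} = 0$
$A{\left(5 \right)} \left(-163\right) = 0 \left(-163\right) = 0$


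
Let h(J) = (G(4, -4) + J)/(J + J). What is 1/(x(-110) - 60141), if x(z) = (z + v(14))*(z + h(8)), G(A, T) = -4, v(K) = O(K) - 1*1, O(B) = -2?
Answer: -4/190957 ≈ -2.0947e-5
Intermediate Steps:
v(K) = -3 (v(K) = -2 - 1*1 = -2 - 1 = -3)
h(J) = (-4 + J)/(2*J) (h(J) = (-4 + J)/(J + J) = (-4 + J)/((2*J)) = (-4 + J)*(1/(2*J)) = (-4 + J)/(2*J))
x(z) = (-3 + z)*(¼ + z) (x(z) = (z - 3)*(z + (½)*(-4 + 8)/8) = (-3 + z)*(z + (½)*(⅛)*4) = (-3 + z)*(z + ¼) = (-3 + z)*(¼ + z))
1/(x(-110) - 60141) = 1/((-¾ + (-110)² - 11/4*(-110)) - 60141) = 1/((-¾ + 12100 + 605/2) - 60141) = 1/(49607/4 - 60141) = 1/(-190957/4) = -4/190957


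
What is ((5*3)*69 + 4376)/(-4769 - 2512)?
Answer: -5411/7281 ≈ -0.74317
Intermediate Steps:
((5*3)*69 + 4376)/(-4769 - 2512) = (15*69 + 4376)/(-7281) = (1035 + 4376)*(-1/7281) = 5411*(-1/7281) = -5411/7281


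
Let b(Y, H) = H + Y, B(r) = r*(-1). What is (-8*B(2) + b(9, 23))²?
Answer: 2304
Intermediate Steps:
B(r) = -r
(-8*B(2) + b(9, 23))² = (-(-8)*2 + (23 + 9))² = (-8*(-2) + 32)² = (16 + 32)² = 48² = 2304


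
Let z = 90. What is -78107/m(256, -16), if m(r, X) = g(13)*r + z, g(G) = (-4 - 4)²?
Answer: -78107/16474 ≈ -4.7412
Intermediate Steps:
g(G) = 64 (g(G) = (-8)² = 64)
m(r, X) = 90 + 64*r (m(r, X) = 64*r + 90 = 90 + 64*r)
-78107/m(256, -16) = -78107/(90 + 64*256) = -78107/(90 + 16384) = -78107/16474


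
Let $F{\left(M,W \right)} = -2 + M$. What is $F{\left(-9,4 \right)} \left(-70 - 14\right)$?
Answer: $924$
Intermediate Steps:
$F{\left(-9,4 \right)} \left(-70 - 14\right) = \left(-2 - 9\right) \left(-70 - 14\right) = \left(-11\right) \left(-84\right) = 924$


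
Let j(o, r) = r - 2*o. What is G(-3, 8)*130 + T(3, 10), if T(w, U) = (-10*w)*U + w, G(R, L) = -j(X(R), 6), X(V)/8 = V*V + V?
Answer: 11403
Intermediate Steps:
X(V) = 8*V + 8*V² (X(V) = 8*(V*V + V) = 8*(V² + V) = 8*(V + V²) = 8*V + 8*V²)
G(R, L) = -6 + 16*R*(1 + R) (G(R, L) = -(6 - 16*R*(1 + R)) = -6 + 16*R*(1 + R))
T(w, U) = w - 10*U*w (T(w, U) = -10*U*w + w = w - 10*U*w)
G(-3, 8)*130 + T(3, 10) = (-6 + 16*(-3)*(1 - 3))*130 + 3*(1 - 10*10) = (-6 + 16*(-3)*(-2))*130 + 3*(1 - 100) = (-6 + 96)*130 + 3*(-99) = 90*130 - 297 = 11700 - 297 = 11403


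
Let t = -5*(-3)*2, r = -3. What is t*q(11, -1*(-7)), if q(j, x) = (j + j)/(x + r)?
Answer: 165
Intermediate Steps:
q(j, x) = 2*j/(-3 + x) (q(j, x) = (j + j)/(x - 3) = (2*j)/(-3 + x) = 2*j/(-3 + x))
t = 30 (t = 15*2 = 30)
t*q(11, -1*(-7)) = 30*(2*11/(-3 - 1*(-7))) = 30*(2*11/(-3 + 7)) = 30*(2*11/4) = 30*(2*11*(¼)) = 30*(11/2) = 165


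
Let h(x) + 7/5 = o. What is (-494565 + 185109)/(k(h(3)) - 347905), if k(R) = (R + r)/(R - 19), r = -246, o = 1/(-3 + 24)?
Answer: 220435824/247815671 ≈ 0.88951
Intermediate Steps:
o = 1/21 ≈ 0.047619
h(x) = -142/105 (h(x) = -7/5 + 1/21 = -142/105)
k(R) = (-246 + R)/(-19 + R) (k(R) = (R - 246)/(R - 19) = (-246 + R)/(-19 + R))
(-494565 + 185109)/(k(h(3)) - 347905) = (-494565 + 185109)/((-246 - 142/105)/(-19 - 142/105) - 347905) = -309456/(-25972/105/(-2137/105) - 347905) = -309456/(-105/2137*(-25972/105) - 347905) = -309456/(25972/2137 - 347905) = -309456/(-743447013/2137) = -309456*(-2137/743447013) = 220435824/247815671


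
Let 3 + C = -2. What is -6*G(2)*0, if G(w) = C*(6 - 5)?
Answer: 0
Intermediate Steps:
C = -5 (C = -3 - 2 = -5)
G(w) = -5 (G(w) = -5*(6 - 5) = -5*1 = -5)
-6*G(2)*0 = -6*(-5)*0 = 30*0 = 0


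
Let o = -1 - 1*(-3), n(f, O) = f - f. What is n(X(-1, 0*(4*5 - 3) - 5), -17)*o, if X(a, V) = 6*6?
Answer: 0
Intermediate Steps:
X(a, V) = 36
n(f, O) = 0
o = 2 (o = -1 + 3 = 2)
n(X(-1, 0*(4*5 - 3) - 5), -17)*o = 0*2 = 0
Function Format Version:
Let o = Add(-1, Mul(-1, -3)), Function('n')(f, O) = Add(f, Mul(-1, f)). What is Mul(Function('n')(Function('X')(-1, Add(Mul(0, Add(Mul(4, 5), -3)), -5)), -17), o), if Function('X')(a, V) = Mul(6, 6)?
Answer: 0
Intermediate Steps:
Function('X')(a, V) = 36
Function('n')(f, O) = 0
o = 2 (o = Add(-1, 3) = 2)
Mul(Function('n')(Function('X')(-1, Add(Mul(0, Add(Mul(4, 5), -3)), -5)), -17), o) = Mul(0, 2) = 0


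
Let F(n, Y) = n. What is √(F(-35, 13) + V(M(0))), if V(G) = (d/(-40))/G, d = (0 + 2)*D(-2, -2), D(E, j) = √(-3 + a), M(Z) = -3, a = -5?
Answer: √(-31500 + 30*I*√2)/30 ≈ 0.0039841 + 5.9161*I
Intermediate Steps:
D(E, j) = 2*I*√2 (D(E, j) = √(-3 - 5) = √(-8) = 2*I*√2)
d = 4*I*√2 (d = (0 + 2)*(2*I*√2) = 2*(2*I*√2) = 4*I*√2 ≈ 5.6569*I)
V(G) = -I*√2/(10*G) (V(G) = ((4*I*√2)/(-40))/G = ((4*I*√2)*(-1/40))/G = (-I*√2/10)/G = -I*√2/(10*G))
√(F(-35, 13) + V(M(0))) = √(-35 - ⅒*I*√2/(-3)) = √(-35 - ⅒*I*√2*(-⅓)) = √(-35 + I*√2/30)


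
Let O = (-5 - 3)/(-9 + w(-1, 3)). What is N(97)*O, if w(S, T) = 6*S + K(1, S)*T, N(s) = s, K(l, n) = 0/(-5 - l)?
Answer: 776/15 ≈ 51.733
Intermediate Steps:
K(l, n) = 0
w(S, T) = 6*S (w(S, T) = 6*S + 0*T = 6*S + 0 = 6*S)
O = 8/15 (O = (-5 - 3)/(-9 + 6*(-1)) = -8/(-9 - 6) = -8/(-15) = -8*(-1/15) = 8/15 ≈ 0.53333)
N(97)*O = 97*(8/15) = 776/15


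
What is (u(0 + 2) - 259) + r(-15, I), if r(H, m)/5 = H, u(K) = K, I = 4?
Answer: -332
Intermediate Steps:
r(H, m) = 5*H
(u(0 + 2) - 259) + r(-15, I) = ((0 + 2) - 259) + 5*(-15) = (2 - 259) - 75 = -257 - 75 = -332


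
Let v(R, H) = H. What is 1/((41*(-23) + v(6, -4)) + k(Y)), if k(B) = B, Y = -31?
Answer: -1/978 ≈ -0.0010225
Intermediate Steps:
1/((41*(-23) + v(6, -4)) + k(Y)) = 1/((41*(-23) - 4) - 31) = 1/((-943 - 4) - 31) = 1/(-947 - 31) = 1/(-978) = -1/978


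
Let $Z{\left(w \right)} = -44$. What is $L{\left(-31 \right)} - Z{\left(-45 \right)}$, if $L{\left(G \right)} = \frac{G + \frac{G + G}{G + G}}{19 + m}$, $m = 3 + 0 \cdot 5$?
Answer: $\frac{469}{11} \approx 42.636$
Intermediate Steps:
$m = 3$ ($m = 3 + 0 = 3$)
$L{\left(G \right)} = \frac{1}{22} + \frac{G}{22}$ ($L{\left(G \right)} = \frac{G + \frac{G + G}{G + G}}{19 + 3} = \frac{G + \frac{2 G}{2 G}}{22} = \left(G + 2 G \frac{1}{2 G}\right) \frac{1}{22} = \left(G + 1\right) \frac{1}{22} = \left(1 + G\right) \frac{1}{22} = \frac{1}{22} + \frac{G}{22}$)
$L{\left(-31 \right)} - Z{\left(-45 \right)} = \left(\frac{1}{22} + \frac{1}{22} \left(-31\right)\right) - -44 = \left(\frac{1}{22} - \frac{31}{22}\right) + 44 = - \frac{15}{11} + 44 = \frac{469}{11}$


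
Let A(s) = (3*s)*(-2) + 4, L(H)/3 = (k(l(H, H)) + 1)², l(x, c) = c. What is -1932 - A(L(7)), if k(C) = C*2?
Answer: 2114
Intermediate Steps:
k(C) = 2*C
L(H) = 3*(1 + 2*H)² (L(H) = 3*(2*H + 1)² = 3*(1 + 2*H)²)
A(s) = 4 - 6*s (A(s) = -6*s + 4 = 4 - 6*s)
-1932 - A(L(7)) = -1932 - (4 - 18*(1 + 2*7)²) = -1932 - (4 - 18*(1 + 14)²) = -1932 - (4 - 18*15²) = -1932 - (4 - 18*225) = -1932 - (4 - 6*675) = -1932 - (4 - 4050) = -1932 - 1*(-4046) = -1932 + 4046 = 2114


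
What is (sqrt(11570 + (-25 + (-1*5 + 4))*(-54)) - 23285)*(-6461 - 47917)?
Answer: 1266191730 - 54378*sqrt(12974) ≈ 1.2600e+9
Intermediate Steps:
(sqrt(11570 + (-25 + (-1*5 + 4))*(-54)) - 23285)*(-6461 - 47917) = (sqrt(11570 + (-25 + (-5 + 4))*(-54)) - 23285)*(-54378) = (sqrt(11570 + (-25 - 1)*(-54)) - 23285)*(-54378) = (sqrt(11570 - 26*(-54)) - 23285)*(-54378) = (sqrt(11570 + 1404) - 23285)*(-54378) = (sqrt(12974) - 23285)*(-54378) = (-23285 + sqrt(12974))*(-54378) = 1266191730 - 54378*sqrt(12974)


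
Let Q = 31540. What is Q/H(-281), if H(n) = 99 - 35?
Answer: 7885/16 ≈ 492.81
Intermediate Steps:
H(n) = 64
Q/H(-281) = 31540/64 = 31540*(1/64) = 7885/16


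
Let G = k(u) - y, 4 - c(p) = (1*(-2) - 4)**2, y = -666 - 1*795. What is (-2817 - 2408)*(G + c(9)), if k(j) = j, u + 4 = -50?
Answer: -7184375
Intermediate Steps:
u = -54 (u = -4 - 50 = -54)
y = -1461 (y = -666 - 795 = -1461)
c(p) = -32 (c(p) = 4 - (1*(-2) - 4)**2 = 4 - (-2 - 4)**2 = 4 - 1*(-6)**2 = 4 - 1*36 = 4 - 36 = -32)
G = 1407 (G = -54 - 1*(-1461) = -54 + 1461 = 1407)
(-2817 - 2408)*(G + c(9)) = (-2817 - 2408)*(1407 - 32) = -5225*1375 = -7184375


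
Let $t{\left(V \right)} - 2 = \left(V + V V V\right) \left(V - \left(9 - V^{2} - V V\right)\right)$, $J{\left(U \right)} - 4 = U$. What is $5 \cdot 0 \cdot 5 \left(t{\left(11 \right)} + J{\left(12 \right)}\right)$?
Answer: $0$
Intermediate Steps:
$J{\left(U \right)} = 4 + U$
$t{\left(V \right)} = 2 + \left(V + V^{3}\right) \left(-9 + V + 2 V^{2}\right)$ ($t{\left(V \right)} = 2 + \left(V + V V V\right) \left(V - \left(9 - V^{2} - V V\right)\right) = 2 + \left(V + V^{2} V\right) \left(V + \left(\left(V^{2} + V^{2}\right) - 9\right)\right) = 2 + \left(V + V^{3}\right) \left(V + \left(2 V^{2} - 9\right)\right) = 2 + \left(V + V^{3}\right) \left(V + \left(-9 + 2 V^{2}\right)\right) = 2 + \left(V + V^{3}\right) \left(-9 + V + 2 V^{2}\right)$)
$5 \cdot 0 \cdot 5 \left(t{\left(11 \right)} + J{\left(12 \right)}\right) = 5 \cdot 0 \cdot 5 \left(\left(2 + 11^{2} + 11^{4} - 99 - 7 \cdot 11^{3} + 2 \cdot 11^{5}\right) + \left(4 + 12\right)\right) = 0 \cdot 5 \left(\left(2 + 121 + 14641 - 99 - 9317 + 2 \cdot 161051\right) + 16\right) = 0 \left(\left(2 + 121 + 14641 - 99 - 9317 + 322102\right) + 16\right) = 0 \left(327450 + 16\right) = 0 \cdot 327466 = 0$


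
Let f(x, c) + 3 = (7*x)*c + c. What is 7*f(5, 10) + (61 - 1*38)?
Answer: 2522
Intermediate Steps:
f(x, c) = -3 + c + 7*c*x (f(x, c) = -3 + ((7*x)*c + c) = -3 + (7*c*x + c) = -3 + (c + 7*c*x) = -3 + c + 7*c*x)
7*f(5, 10) + (61 - 1*38) = 7*(-3 + 10 + 7*10*5) + (61 - 1*38) = 7*(-3 + 10 + 350) + (61 - 38) = 7*357 + 23 = 2499 + 23 = 2522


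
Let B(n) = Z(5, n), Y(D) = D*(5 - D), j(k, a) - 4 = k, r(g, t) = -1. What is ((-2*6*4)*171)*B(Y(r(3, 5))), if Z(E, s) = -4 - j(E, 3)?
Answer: 106704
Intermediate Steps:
j(k, a) = 4 + k
Z(E, s) = -8 - E (Z(E, s) = -4 - (4 + E) = -4 + (-4 - E) = -8 - E)
B(n) = -13 (B(n) = -8 - 1*5 = -8 - 5 = -13)
((-2*6*4)*171)*B(Y(r(3, 5))) = ((-2*6*4)*171)*(-13) = (-12*4*171)*(-13) = -48*171*(-13) = -8208*(-13) = 106704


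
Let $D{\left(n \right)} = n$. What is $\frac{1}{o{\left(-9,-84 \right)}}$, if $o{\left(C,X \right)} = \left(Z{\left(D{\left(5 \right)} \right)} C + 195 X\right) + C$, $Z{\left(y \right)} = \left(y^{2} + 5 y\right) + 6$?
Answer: $- \frac{1}{16893} \approx -5.9196 \cdot 10^{-5}$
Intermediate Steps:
$Z{\left(y \right)} = 6 + y^{2} + 5 y$
$o{\left(C,X \right)} = 57 C + 195 X$ ($o{\left(C,X \right)} = \left(\left(6 + 5^{2} + 5 \cdot 5\right) C + 195 X\right) + C = \left(\left(6 + 25 + 25\right) C + 195 X\right) + C = \left(56 C + 195 X\right) + C = 57 C + 195 X$)
$\frac{1}{o{\left(-9,-84 \right)}} = \frac{1}{57 \left(-9\right) + 195 \left(-84\right)} = \frac{1}{-513 - 16380} = \frac{1}{-16893} = - \frac{1}{16893}$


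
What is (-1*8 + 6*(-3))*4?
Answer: -104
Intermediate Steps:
(-1*8 + 6*(-3))*4 = (-8 - 18)*4 = -26*4 = -104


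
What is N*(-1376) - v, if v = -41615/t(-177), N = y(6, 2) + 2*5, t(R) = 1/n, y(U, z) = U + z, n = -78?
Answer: -3270738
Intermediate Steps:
t(R) = -1/78 (t(R) = 1/(-78) = -1/78)
N = 18 (N = (6 + 2) + 2*5 = 8 + 10 = 18)
v = 3245970 (v = -41615/(-1/78) = -41615*(-78) = 3245970)
N*(-1376) - v = 18*(-1376) - 1*3245970 = -24768 - 3245970 = -3270738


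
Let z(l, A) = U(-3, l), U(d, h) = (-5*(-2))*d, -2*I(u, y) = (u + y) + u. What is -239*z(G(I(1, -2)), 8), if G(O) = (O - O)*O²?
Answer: 7170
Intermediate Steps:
I(u, y) = -u - y/2 (I(u, y) = -((u + y) + u)/2 = -(y + 2*u)/2 = -u - y/2)
U(d, h) = 10*d
G(O) = 0 (G(O) = 0*O² = 0)
z(l, A) = -30 (z(l, A) = 10*(-3) = -30)
-239*z(G(I(1, -2)), 8) = -239*(-30) = 7170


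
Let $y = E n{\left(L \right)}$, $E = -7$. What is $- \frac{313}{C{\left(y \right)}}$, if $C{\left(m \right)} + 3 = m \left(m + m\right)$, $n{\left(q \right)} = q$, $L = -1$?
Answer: $- \frac{313}{95} \approx -3.2947$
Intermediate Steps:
$y = 7$ ($y = \left(-7\right) \left(-1\right) = 7$)
$C{\left(m \right)} = -3 + 2 m^{2}$ ($C{\left(m \right)} = -3 + m \left(m + m\right) = -3 + m 2 m = -3 + 2 m^{2}$)
$- \frac{313}{C{\left(y \right)}} = - \frac{313}{-3 + 2 \cdot 7^{2}} = - \frac{313}{-3 + 2 \cdot 49} = - \frac{313}{-3 + 98} = - \frac{313}{95}$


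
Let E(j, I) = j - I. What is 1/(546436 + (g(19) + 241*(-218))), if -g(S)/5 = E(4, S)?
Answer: 1/493973 ≈ 2.0244e-6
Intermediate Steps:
g(S) = -20 + 5*S (g(S) = -5*(4 - S) = -20 + 5*S)
1/(546436 + (g(19) + 241*(-218))) = 1/(546436 + ((-20 + 5*19) + 241*(-218))) = 1/(546436 + ((-20 + 95) - 52538)) = 1/(546436 + (75 - 52538)) = 1/(546436 - 52463) = 1/493973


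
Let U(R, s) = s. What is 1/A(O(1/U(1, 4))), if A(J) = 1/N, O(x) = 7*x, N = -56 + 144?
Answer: 88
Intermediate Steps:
N = 88
A(J) = 1/88
1/A(O(1/U(1, 4))) = 1/(1/88) = 88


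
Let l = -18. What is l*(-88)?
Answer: 1584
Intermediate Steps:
l*(-88) = -18*(-88) = 1584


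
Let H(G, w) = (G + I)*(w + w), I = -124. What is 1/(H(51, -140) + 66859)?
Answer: 1/87299 ≈ 1.1455e-5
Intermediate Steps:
H(G, w) = 2*w*(-124 + G) (H(G, w) = (G - 124)*(w + w) = (-124 + G)*(2*w) = 2*w*(-124 + G))
1/(H(51, -140) + 66859) = 1/(2*(-140)*(-124 + 51) + 66859) = 1/(2*(-140)*(-73) + 66859) = 1/(20440 + 66859) = 1/87299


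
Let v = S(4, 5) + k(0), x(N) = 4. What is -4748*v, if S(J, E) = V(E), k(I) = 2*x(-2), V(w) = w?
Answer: -61724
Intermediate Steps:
k(I) = 8 (k(I) = 2*4 = 8)
S(J, E) = E
v = 13 (v = 5 + 8 = 13)
-4748*v = -4748*13 = -61724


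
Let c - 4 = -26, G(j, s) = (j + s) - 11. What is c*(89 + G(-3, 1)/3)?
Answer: -5588/3 ≈ -1862.7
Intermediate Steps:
G(j, s) = -11 + j + s
c = -22 (c = 4 - 26 = -22)
c*(89 + G(-3, 1)/3) = -22*(89 + (-11 - 3 + 1)/3) = -22*(89 - 13*⅓) = -22*(89 - 13/3) = -22*254/3 = -5588/3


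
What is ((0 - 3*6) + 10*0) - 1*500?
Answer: -518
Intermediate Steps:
((0 - 3*6) + 10*0) - 1*500 = ((0 - 18) + 0) - 500 = (-18 + 0) - 500 = -18 - 500 = -518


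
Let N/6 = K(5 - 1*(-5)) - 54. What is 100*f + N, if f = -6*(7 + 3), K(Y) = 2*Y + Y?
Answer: -6144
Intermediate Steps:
K(Y) = 3*Y
f = -60 (f = -6*10 = -60)
N = -144 (N = 6*(3*(5 - 1*(-5)) - 54) = 6*(3*(5 + 5) - 54) = 6*(3*10 - 54) = 6*(30 - 54) = 6*(-24) = -144)
100*f + N = 100*(-60) - 144 = -6000 - 144 = -6144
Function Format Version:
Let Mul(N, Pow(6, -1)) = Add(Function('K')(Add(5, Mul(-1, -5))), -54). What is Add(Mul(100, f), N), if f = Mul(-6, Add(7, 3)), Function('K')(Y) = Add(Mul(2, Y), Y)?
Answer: -6144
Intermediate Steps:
Function('K')(Y) = Mul(3, Y)
f = -60 (f = Mul(-6, 10) = -60)
N = -144 (N = Mul(6, Add(Mul(3, Add(5, Mul(-1, -5))), -54)) = Mul(6, Add(Mul(3, Add(5, 5)), -54)) = Mul(6, Add(Mul(3, 10), -54)) = Mul(6, Add(30, -54)) = Mul(6, -24) = -144)
Add(Mul(100, f), N) = Add(Mul(100, -60), -144) = Add(-6000, -144) = -6144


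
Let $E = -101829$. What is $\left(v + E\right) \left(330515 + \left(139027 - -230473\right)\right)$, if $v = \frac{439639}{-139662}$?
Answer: $- \frac{9955670337121555}{139662} \approx -7.1284 \cdot 10^{10}$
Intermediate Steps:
$v = - \frac{439639}{139662}$ ($v = 439639 \left(- \frac{1}{139662}\right) = - \frac{439639}{139662} \approx -3.1479$)
$\left(v + E\right) \left(330515 + \left(139027 - -230473\right)\right) = \left(- \frac{439639}{139662} - 101829\right) \left(330515 + \left(139027 - -230473\right)\right) = - \frac{14222081437 \left(330515 + \left(139027 + 230473\right)\right)}{139662} = - \frac{14222081437 \left(330515 + 369500\right)}{139662} = \left(- \frac{14222081437}{139662}\right) 700015 = - \frac{9955670337121555}{139662}$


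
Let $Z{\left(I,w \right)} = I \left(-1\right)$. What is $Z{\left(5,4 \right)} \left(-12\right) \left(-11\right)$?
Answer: $-660$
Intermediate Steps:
$Z{\left(I,w \right)} = - I$
$Z{\left(5,4 \right)} \left(-12\right) \left(-11\right) = \left(-1\right) 5 \left(-12\right) \left(-11\right) = \left(-5\right) \left(-12\right) \left(-11\right) = 60 \left(-11\right) = -660$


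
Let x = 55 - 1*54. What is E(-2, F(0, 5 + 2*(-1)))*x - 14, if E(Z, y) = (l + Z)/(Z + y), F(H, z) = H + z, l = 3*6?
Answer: 2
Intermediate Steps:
l = 18
x = 1 (x = 55 - 54 = 1)
E(Z, y) = (18 + Z)/(Z + y)
E(-2, F(0, 5 + 2*(-1)))*x - 14 = ((18 - 2)/(-2 + (0 + (5 + 2*(-1)))))*1 - 14 = (16/(-2 + (0 + (5 - 2))))*1 - 14 = (16/(-2 + (0 + 3)))*1 - 14 = (16/(-2 + 3))*1 - 14 = (16/1)*1 - 14 = (1*16)*1 - 14 = 16*1 - 14 = 16 - 14 = 2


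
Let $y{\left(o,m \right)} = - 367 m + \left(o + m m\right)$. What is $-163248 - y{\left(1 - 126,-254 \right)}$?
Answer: $-320857$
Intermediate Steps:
$y{\left(o,m \right)} = o + m^{2} - 367 m$ ($y{\left(o,m \right)} = - 367 m + \left(o + m^{2}\right) = o + m^{2} - 367 m$)
$-163248 - y{\left(1 - 126,-254 \right)} = -163248 - \left(\left(1 - 126\right) + \left(-254\right)^{2} - -93218\right) = -163248 - \left(\left(1 - 126\right) + 64516 + 93218\right) = -163248 - \left(-125 + 64516 + 93218\right) = -163248 - 157609 = -320857$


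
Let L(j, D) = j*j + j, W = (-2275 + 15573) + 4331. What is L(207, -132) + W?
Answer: 60685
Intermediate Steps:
W = 17629 (W = 13298 + 4331 = 17629)
L(j, D) = j + j² (L(j, D) = j² + j = j + j²)
L(207, -132) + W = 207*(1 + 207) + 17629 = 207*208 + 17629 = 43056 + 17629 = 60685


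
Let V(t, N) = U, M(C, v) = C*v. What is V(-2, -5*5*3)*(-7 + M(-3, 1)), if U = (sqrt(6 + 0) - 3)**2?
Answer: -150 + 60*sqrt(6) ≈ -3.0306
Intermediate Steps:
U = (-3 + sqrt(6))**2 (U = (sqrt(6) - 3)**2 = (-3 + sqrt(6))**2 ≈ 0.30306)
V(t, N) = (3 - sqrt(6))**2
V(-2, -5*5*3)*(-7 + M(-3, 1)) = (3 - sqrt(6))**2*(-7 - 3*1) = (3 - sqrt(6))**2*(-7 - 3) = (3 - sqrt(6))**2*(-10) = -10*(3 - sqrt(6))**2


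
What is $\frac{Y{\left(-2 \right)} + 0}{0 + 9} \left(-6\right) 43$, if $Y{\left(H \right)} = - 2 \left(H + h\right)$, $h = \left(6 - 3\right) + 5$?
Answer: $344$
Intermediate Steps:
$h = 8$ ($h = 3 + 5 = 8$)
$Y{\left(H \right)} = -16 - 2 H$ ($Y{\left(H \right)} = - 2 \left(H + 8\right) = - 2 \left(8 + H\right) = -16 - 2 H$)
$\frac{Y{\left(-2 \right)} + 0}{0 + 9} \left(-6\right) 43 = \frac{\left(-16 - -4\right) + 0}{0 + 9} \left(-6\right) 43 = \frac{\left(-16 + 4\right) + 0}{9} \left(-6\right) 43 = \left(-12 + 0\right) \frac{1}{9} \left(-6\right) 43 = \left(-12\right) \frac{1}{9} \left(-6\right) 43 = \left(- \frac{4}{3}\right) \left(-6\right) 43 = 8 \cdot 43 = 344$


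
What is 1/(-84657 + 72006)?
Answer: -1/12651 ≈ -7.9045e-5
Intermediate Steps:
1/(-84657 + 72006) = 1/(-12651) = -1/12651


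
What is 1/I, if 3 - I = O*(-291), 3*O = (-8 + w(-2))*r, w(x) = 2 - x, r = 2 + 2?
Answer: -1/1549 ≈ -0.00064558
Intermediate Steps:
r = 4
O = -16/3 (O = ((-8 + (2 - 1*(-2)))*4)/3 = ((-8 + (2 + 2))*4)/3 = ((-8 + 4)*4)/3 = (-4*4)/3 = (⅓)*(-16) = -16/3 ≈ -5.3333)
I = -1549 (I = 3 - (-16)*(-291)/3 = 3 - 1*1552 = 3 - 1552 = -1549)
1/I = 1/(-1549) = -1/1549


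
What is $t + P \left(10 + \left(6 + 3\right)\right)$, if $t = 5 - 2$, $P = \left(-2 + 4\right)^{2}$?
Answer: $79$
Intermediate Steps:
$P = 4$ ($P = 2^{2} = 4$)
$t = 3$ ($t = 5 - 2 = 3$)
$t + P \left(10 + \left(6 + 3\right)\right) = 3 + 4 \left(10 + \left(6 + 3\right)\right) = 3 + 4 \left(10 + 9\right) = 3 + 4 \cdot 19 = 3 + 76 = 79$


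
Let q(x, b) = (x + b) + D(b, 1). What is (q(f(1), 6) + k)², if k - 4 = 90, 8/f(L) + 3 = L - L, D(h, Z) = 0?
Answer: 85264/9 ≈ 9473.8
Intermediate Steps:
f(L) = -8/3 (f(L) = 8/(-3 + (L - L)) = 8/(-3 + 0) = 8/(-3) = 8*(-⅓) = -8/3)
k = 94 (k = 4 + 90 = 94)
q(x, b) = b + x (q(x, b) = (x + b) + 0 = (b + x) + 0 = b + x)
(q(f(1), 6) + k)² = ((6 - 8/3) + 94)² = (10/3 + 94)² = (292/3)² = 85264/9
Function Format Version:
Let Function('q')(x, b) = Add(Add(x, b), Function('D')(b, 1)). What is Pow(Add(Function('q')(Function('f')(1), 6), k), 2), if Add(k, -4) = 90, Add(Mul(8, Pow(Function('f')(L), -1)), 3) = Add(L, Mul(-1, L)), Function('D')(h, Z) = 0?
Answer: Rational(85264, 9) ≈ 9473.8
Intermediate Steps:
Function('f')(L) = Rational(-8, 3) (Function('f')(L) = Mul(8, Pow(Add(-3, Add(L, Mul(-1, L))), -1)) = Mul(8, Pow(Add(-3, 0), -1)) = Mul(8, Pow(-3, -1)) = Mul(8, Rational(-1, 3)) = Rational(-8, 3))
k = 94 (k = Add(4, 90) = 94)
Function('q')(x, b) = Add(b, x) (Function('q')(x, b) = Add(Add(x, b), 0) = Add(Add(b, x), 0) = Add(b, x))
Pow(Add(Function('q')(Function('f')(1), 6), k), 2) = Pow(Add(Add(6, Rational(-8, 3)), 94), 2) = Pow(Add(Rational(10, 3), 94), 2) = Pow(Rational(292, 3), 2) = Rational(85264, 9)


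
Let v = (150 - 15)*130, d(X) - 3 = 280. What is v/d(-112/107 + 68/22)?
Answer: 17550/283 ≈ 62.014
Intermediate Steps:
d(X) = 283 (d(X) = 3 + 280 = 283)
v = 17550 (v = 135*130 = 17550)
v/d(-112/107 + 68/22) = 17550/283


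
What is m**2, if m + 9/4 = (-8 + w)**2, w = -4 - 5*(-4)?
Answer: 61009/16 ≈ 3813.1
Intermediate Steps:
w = 16 (w = -4 + 20 = 16)
m = 247/4 (m = -9/4 + (-8 + 16)**2 = -9/4 + 8**2 = -9/4 + 64 = 247/4 ≈ 61.750)
m**2 = (247/4)**2 = 61009/16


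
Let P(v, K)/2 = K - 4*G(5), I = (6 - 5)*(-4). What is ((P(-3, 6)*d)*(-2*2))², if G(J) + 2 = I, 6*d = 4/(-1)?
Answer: 25600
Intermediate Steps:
d = -⅔ (d = (4/(-1))/6 = (4*(-1))/6 = (⅙)*(-4) = -⅔ ≈ -0.66667)
I = -4 (I = 1*(-4) = -4)
G(J) = -6 (G(J) = -2 - 4 = -6)
P(v, K) = 48 + 2*K (P(v, K) = 2*(K - 4*(-6)) = 2*(K + 24) = 2*(24 + K) = 48 + 2*K)
((P(-3, 6)*d)*(-2*2))² = (((48 + 2*6)*(-⅔))*(-2*2))² = (((48 + 12)*(-⅔))*(-4))² = ((60*(-⅔))*(-4))² = (-40*(-4))² = 160² = 25600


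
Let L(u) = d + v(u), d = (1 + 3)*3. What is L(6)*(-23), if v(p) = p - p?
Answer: -276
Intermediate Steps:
d = 12 (d = 4*3 = 12)
v(p) = 0
L(u) = 12 (L(u) = 12 + 0 = 12)
L(6)*(-23) = 12*(-23) = -276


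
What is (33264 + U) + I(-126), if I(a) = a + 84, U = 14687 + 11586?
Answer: 59495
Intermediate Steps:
U = 26273
I(a) = 84 + a
(33264 + U) + I(-126) = (33264 + 26273) + (84 - 126) = 59537 - 42 = 59495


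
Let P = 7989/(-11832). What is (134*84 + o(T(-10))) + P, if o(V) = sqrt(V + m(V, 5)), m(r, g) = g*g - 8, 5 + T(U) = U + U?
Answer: 44391001/3944 + 2*I*sqrt(2) ≈ 11255.0 + 2.8284*I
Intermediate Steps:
T(U) = -5 + 2*U (T(U) = -5 + (U + U) = -5 + 2*U)
m(r, g) = -8 + g**2 (m(r, g) = g**2 - 8 = -8 + g**2)
P = -2663/3944 (P = 7989*(-1/11832) = -2663/3944 ≈ -0.67520)
o(V) = sqrt(17 + V) (o(V) = sqrt(V + (-8 + 5**2)) = sqrt(V + (-8 + 25)) = sqrt(V + 17) = sqrt(17 + V))
(134*84 + o(T(-10))) + P = (134*84 + sqrt(17 + (-5 + 2*(-10)))) - 2663/3944 = (11256 + sqrt(17 + (-5 - 20))) - 2663/3944 = (11256 + sqrt(17 - 25)) - 2663/3944 = (11256 + sqrt(-8)) - 2663/3944 = (11256 + 2*I*sqrt(2)) - 2663/3944 = 44391001/3944 + 2*I*sqrt(2)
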